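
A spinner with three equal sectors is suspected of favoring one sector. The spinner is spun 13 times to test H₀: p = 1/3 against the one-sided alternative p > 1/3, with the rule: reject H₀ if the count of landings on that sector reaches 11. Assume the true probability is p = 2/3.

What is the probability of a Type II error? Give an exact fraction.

50857/59049

β = P(fail to reject H₀ | Ha true) = P(Y ≤ 10 | p = 2/3), Y ~ Binomial(13, 2/3).
Adding the binomial probabilities P(Y=0)+…+P(Y=10) at p = 2/3 gives 50857/59049.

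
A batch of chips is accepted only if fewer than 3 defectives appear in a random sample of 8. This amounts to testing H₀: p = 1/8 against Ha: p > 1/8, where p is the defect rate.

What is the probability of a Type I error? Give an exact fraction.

The significance level is the probability, assuming p = 1/8, of seeing 3 or more defectives in 8 draws.
α = 1 − P(X ≤ 2) = 1 − 15647317/16777216 = 1129899/16777216.

1129899/16777216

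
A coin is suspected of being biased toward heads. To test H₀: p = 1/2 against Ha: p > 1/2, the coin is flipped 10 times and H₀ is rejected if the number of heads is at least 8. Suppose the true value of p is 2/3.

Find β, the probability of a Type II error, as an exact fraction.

13795/19683

A Type II error is failing to reject when Ha holds: with p = 2/3, β = P(S ≤ 7).
Equivalently, β = 1 − P(S ≥ 8) = 13795/19683.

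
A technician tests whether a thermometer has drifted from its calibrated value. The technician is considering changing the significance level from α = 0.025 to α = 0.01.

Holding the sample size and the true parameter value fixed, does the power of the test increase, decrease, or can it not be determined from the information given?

A smaller α moves the rejection region further into the tail. With the alternative true, more outcomes now fall outside the rejection region, so failing to reject becomes more likely.
Since power = 1 − β and β increases, power decreases.

It decreases.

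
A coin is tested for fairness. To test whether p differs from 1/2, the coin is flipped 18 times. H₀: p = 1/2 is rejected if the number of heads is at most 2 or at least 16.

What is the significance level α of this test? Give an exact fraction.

43/32768

Under H₀, S ~ Binomial(18, 1/2); α is the probability of landing in either tail, P(S ≤ 2) + P(S ≥ 16).
The two tails are symmetric, so α = 2·(1 + 18 + 153)/2^18 = 344/262144 = 43/32768.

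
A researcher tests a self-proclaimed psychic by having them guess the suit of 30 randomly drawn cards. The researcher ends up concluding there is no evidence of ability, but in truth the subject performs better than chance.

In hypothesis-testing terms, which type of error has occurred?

Type II error

The null hypothesis here is that the subject is guessing at random (p = 1/4).
'Concluding there is no evidence of ability' corresponds to failing to reject H₀.
H₀ was not rejected but H₀ is false — a Type II error (false negative).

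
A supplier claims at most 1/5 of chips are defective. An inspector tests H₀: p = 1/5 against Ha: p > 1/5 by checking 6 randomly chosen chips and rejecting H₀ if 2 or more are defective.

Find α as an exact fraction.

The significance level is the probability, assuming p = 1/5, of seeing 2 or more defectives in 6 draws.
Via the complement, α = 1 − Σ_{j=0}^{1} C(6,j)(1/5)^j(4/5)^{6-j} = 1077/3125.

1077/3125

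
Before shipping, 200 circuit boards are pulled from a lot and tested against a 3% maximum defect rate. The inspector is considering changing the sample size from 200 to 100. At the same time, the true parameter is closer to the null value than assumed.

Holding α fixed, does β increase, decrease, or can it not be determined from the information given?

Reducing n widens both sampling distributions, so the test has less ability to distinguish Ha from H₀. A smaller true effect puts the Ha sampling distribution closer to H₀, so more of it falls in the non-rejection region. Both changes push β in the same direction.

It increases.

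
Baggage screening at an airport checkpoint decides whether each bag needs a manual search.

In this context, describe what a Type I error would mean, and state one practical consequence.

A Type I error would mean concluding that the bag contains a prohibited item when in fact the bag contains no prohibited items. Consequence: a harmless bag is searched, delaying the passenger.

With the conventional null hypothesis that the bag contains no prohibited items:
A Type I error is rejecting H₀ when H₀ is true.
Here that means flagging the bag for a manual search when actually the bag contains no prohibited items.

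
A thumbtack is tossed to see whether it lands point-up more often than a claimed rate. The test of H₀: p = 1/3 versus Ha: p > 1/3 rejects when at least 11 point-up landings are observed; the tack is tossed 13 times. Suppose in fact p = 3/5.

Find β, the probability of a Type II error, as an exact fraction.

1150021472/1220703125

A Type II error is failing to reject when Ha holds: with p = 3/5, β = P(K ≤ 10).
Adding the binomial probabilities P(K=0)+…+P(K=10) at p = 3/5 gives 1150021472/1220703125.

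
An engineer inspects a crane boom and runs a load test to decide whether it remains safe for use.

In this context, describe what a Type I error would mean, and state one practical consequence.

With the conventional null hypothesis that the structure meets the required load capacity (safe):
A Type I error is rejecting H₀ when H₀ is true.
Here that means closing the structure for repairs when actually the structure meets the required load capacity (safe).

A Type I error would mean concluding that the structure is structurally deficient when in fact the structure meets the required load capacity (safe). Consequence: a sound structure is closed unnecessarily, at significant cost and disruption.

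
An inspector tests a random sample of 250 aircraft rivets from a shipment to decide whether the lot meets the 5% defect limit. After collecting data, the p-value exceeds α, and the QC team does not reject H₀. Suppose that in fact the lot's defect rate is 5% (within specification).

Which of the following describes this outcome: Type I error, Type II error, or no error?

The conventional null hypothesis here is that the lot's defect rate is 5% (within specification).
The test retained a true H₀ — the decision matches the true state.

No error (correct decision).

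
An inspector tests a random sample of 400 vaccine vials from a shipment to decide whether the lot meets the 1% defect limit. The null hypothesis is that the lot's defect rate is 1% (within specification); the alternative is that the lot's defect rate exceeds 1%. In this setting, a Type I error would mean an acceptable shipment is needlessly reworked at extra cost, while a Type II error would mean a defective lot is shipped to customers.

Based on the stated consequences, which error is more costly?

Type II error

The Type II consequence (a defective lot is shipped to customers) is more severe than the Type I consequence (an acceptable shipment is needlessly reworked at extra cost).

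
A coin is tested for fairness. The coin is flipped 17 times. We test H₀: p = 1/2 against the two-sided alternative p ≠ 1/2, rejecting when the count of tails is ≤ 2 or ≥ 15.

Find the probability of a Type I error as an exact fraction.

77/32768

Under H₀, Y ~ Binomial(17, 1/2); α is the probability of landing in either tail, P(Y ≤ 2) + P(Y ≥ 15).
The two tails are symmetric, so α = 2·(1 + 17 + 136)/2^17 = 308/131072 = 77/32768.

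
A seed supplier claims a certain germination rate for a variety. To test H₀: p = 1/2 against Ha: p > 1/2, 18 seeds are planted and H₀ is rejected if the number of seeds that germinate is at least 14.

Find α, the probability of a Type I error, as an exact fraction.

253/16384

The Type I error probability is α = P(S ≥ 14) computed under H₀, where S ~ Binomial(18, 1/2).
P(S ≥ 14) = [C(18,14) + C(18,15) + C(18,16) + C(18,17) + C(18,18)] / 2^18 = (3060 + 816 + 153 + 18 + 1) / 262144 = 4048/262144 = 253/16384.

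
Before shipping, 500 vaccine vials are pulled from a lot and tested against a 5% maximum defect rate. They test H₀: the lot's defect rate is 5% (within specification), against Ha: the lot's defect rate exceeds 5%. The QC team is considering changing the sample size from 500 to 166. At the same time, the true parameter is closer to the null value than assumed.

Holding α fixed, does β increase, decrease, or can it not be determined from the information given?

Reducing n widens both sampling distributions, so the test has less ability to distinguish Ha from H₀. A smaller departure from H₀ means the test statistic under Ha is distributed closer to where it would be under H₀; rejection becomes less likely. Both changes push β in the same direction.

It increases.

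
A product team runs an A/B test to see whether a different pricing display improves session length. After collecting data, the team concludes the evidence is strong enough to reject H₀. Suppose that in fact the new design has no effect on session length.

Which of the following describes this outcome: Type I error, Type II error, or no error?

The conventional null hypothesis here is that the new design has no effect on session length.
H₀ was rejected, but H₀ is actually true.
Rejecting a true null hypothesis is a Type I error (false positive).

Type I error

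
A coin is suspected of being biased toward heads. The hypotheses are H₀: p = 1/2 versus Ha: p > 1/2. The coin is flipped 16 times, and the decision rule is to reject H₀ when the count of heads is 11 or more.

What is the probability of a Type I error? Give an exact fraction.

6885/65536

Under H₀, Y ~ Binomial(16, 1/2), and α = P(Y ≥ 11).
P(Y ≥ 11) = [C(16,11) + C(16,12) + C(16,13) + C(16,14) + C(16,15) + C(16,16)] / 2^16 = (4368 + 1820 + 560 + 120 + 16 + 1) / 65536 = 6885/65536.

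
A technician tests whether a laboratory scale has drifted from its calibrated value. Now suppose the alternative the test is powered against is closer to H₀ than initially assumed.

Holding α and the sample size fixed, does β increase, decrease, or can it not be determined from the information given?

It increases.

When the true parameter is near the null value, the test has a harder time distinguishing Ha from H₀.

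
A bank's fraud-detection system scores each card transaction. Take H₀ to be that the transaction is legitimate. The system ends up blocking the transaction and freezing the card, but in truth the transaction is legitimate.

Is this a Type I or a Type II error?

Type I error

'Blocking the transaction and freezing the card' corresponds to rejecting H₀.
H₀ was rejected but H₀ is true — a Type I error (false positive).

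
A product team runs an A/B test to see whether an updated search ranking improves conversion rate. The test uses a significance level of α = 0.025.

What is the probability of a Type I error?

0.025

The significance level α is, by definition, the probability of a Type I error — P(reject H₀ | H₀ true).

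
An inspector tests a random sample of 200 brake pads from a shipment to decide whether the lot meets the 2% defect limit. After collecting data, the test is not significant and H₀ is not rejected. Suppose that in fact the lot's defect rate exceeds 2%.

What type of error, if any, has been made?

The conventional null hypothesis here is that the lot's defect rate is 2% (within specification).
H₀ was not rejected, but H₀ is actually false.
Failing to reject a false null hypothesis is a Type II error (false negative).

Type II error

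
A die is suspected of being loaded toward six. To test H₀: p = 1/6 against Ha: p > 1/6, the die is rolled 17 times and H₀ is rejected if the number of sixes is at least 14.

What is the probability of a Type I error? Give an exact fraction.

44243/8463329722368

Under H₀, X ~ Binomial(17, 1/6), and α = P(X ≥ 14).
P(X ≥ 14) = Σ_{j=14}^{17} C(17,j)·(1/6)^j·(5/6)^{17-j} = 44243/8463329722368.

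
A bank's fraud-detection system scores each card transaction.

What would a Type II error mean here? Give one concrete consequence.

A Type II error would mean concluding that the transaction is legitimate (or at least failing to establish that the transaction is fraudulent) when in fact the transaction is fraudulent. Consequence: a fraudulent charge goes through and the bank absorbs the loss.

With the conventional null hypothesis that the transaction is legitimate:
A Type II error is failing to reject H₀ when H₀ is false.
Here that means approving the transaction when actually the transaction is fraudulent.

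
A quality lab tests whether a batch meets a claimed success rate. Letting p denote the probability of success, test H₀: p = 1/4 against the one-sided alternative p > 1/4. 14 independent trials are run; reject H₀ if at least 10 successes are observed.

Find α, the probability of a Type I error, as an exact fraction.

α = P(reject H₀ | H₀ true) = P(S ≥ 10 | p = 1/4), with S ~ Binomial(14, 1/4).
Adding the binomial terms for j = 10 through 14 with p = 1/4 yields 91771/268435456.

91771/268435456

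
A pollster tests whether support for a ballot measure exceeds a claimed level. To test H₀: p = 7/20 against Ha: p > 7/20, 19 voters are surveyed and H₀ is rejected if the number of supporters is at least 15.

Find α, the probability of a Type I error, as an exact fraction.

30172619187361172599/262144000000000000000000

Under H₀, X ~ Binomial(19, 7/20), and α = P(X ≥ 15).
Adding the binomial terms for j = 15 through 19 with p = 7/20 yields 30172619187361172599/262144000000000000000000.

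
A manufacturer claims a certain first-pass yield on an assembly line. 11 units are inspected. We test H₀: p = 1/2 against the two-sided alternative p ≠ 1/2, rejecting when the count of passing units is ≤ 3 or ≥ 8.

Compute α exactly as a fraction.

29/128

α = P(Y ≤ 3 or Y ≥ 8 | p = 1/2), Y ~ Binomial(11, 1/2).
Each tail has probability (1 + 11 + 55 + 165)/2048; doubling gives α = 464/2048 = 29/128.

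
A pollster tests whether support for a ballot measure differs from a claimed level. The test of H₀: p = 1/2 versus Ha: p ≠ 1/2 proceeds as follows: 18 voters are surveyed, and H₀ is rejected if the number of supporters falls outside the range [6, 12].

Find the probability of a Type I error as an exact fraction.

The significance level is the null-hypothesis probability of the rejection region {≤5} ∪ {≥13}.
By symmetry, α = 2·P(Y ≤ 5) = 2·(1 + 18 + 153 + 816 + 3060 + 8568)/262144 = 25232/262144 = 1577/16384.

1577/16384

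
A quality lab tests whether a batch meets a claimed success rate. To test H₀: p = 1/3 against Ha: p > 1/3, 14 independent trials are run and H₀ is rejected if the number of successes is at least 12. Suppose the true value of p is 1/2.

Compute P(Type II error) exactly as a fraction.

8139/8192

Under the alternative p = 1/2, Y ~ Binomial(14, 1/2); β is the probability the test does not reject, P(Y < 12).
Summing C(14,j)·(1/2)^j·(1/2)^{14-j} for j = 0..11 gives 8139/8192.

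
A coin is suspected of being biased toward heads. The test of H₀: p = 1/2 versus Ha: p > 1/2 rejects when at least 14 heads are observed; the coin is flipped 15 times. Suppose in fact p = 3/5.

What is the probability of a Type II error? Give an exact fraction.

30359740148/30517578125

β = P(fail to reject H₀ | Ha true) = P(Y ≤ 13 | p = 3/5), Y ~ Binomial(15, 3/5).
Adding the binomial probabilities P(Y=0)+…+P(Y=13) at p = 3/5 gives 30359740148/30517578125.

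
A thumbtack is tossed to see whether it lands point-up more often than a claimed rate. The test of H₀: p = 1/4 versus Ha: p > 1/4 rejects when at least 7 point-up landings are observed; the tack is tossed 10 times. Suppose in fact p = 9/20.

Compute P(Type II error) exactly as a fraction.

2298892939321/2560000000000

β = P(fail to reject H₀ | Ha true) = P(K ≤ 6 | p = 9/20), K ~ Binomial(10, 9/20).
Equivalently, β = 1 − P(K ≥ 7) = 2298892939321/2560000000000.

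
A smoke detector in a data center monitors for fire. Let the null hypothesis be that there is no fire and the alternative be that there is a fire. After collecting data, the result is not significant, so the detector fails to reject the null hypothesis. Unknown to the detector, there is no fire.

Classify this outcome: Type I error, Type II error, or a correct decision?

No error — this is a correct decision.

The test retained a true H₀ — the decision matches the true state.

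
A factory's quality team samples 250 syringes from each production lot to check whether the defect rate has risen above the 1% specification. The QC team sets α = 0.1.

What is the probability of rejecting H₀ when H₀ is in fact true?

0.1

The significance level α is, by definition, the probability of a Type I error — P(reject H₀ | H₀ true).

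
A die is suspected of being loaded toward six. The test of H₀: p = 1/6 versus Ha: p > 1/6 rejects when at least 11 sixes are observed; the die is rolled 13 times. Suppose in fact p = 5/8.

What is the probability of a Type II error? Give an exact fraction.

Under the alternative p = 5/8, S ~ Binomial(13, 5/8); β is the probability the test does not reject, P(S < 11).
Equivalently, β = 1 − P(S ≥ 11) = 252368141319/274877906944.

252368141319/274877906944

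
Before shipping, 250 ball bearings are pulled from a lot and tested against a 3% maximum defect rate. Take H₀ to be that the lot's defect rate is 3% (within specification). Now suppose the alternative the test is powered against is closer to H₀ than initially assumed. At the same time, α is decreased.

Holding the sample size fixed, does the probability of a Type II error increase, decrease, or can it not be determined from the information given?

A smaller departure from H₀ means the test statistic under Ha is distributed closer to where it would be under H₀; rejection becomes less likely. Tightening α shrinks the rejection region. When Ha holds, fewer sample outcomes clear the stricter threshold, so more fall in the acceptance region. Both changes push β in the same direction.

It increases.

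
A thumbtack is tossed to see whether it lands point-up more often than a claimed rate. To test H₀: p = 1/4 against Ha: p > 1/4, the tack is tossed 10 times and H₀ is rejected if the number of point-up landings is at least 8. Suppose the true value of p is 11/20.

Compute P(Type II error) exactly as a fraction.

2305127290491/2560000000000

A Type II error is failing to reject when Ha holds: with p = 11/20, β = P(Y ≤ 7).
Adding the binomial probabilities P(Y=0)+…+P(Y=7) at p = 11/20 gives 2305127290491/2560000000000.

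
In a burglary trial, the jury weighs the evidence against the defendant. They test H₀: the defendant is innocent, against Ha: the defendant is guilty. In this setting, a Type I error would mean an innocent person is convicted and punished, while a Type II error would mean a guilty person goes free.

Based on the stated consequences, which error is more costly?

Type I error

The Type I consequence (an innocent person is convicted and punished) is more severe than the Type II consequence (a guilty person goes free).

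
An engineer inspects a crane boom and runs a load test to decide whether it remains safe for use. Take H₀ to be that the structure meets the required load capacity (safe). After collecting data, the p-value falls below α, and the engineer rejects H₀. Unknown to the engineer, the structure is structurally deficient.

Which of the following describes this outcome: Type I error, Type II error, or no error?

The test rejected a false H₀ — the decision matches the true state.

No error (correct decision).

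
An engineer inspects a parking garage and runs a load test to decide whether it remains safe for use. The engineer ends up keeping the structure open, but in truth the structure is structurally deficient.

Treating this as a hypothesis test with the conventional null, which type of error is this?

The null hypothesis here is that the structure meets the required load capacity (safe).
'Keeping the structure open' corresponds to failing to reject H₀.
H₀ was not rejected but H₀ is false — a Type II error (false negative).

Type II error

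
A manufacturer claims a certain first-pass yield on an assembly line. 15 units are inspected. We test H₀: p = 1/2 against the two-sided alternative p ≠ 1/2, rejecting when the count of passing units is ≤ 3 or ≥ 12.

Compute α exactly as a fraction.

Under H₀, K ~ Binomial(15, 1/2); α is the probability of landing in either tail, P(K ≤ 3) + P(K ≥ 12).
By symmetry, α = 2·P(K ≤ 3) = 2·(1 + 15 + 105 + 455)/32768 = 1152/32768 = 9/256.

9/256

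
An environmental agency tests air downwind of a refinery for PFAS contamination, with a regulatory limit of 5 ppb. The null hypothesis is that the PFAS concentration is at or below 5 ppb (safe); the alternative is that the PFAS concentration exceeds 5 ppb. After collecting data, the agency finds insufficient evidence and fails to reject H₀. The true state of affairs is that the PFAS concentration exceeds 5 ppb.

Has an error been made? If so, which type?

Type II error

H₀ was not rejected, but H₀ is actually false.
Failing to reject a false null hypothesis is a Type II error (false negative).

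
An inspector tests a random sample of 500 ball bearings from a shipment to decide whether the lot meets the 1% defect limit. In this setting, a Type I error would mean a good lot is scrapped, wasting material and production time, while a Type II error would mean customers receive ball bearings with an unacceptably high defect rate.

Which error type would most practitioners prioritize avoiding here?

Type II error

The Type II consequence (customers receive ball bearings with an unacceptably high defect rate) is more severe than the Type I consequence (a good lot is scrapped, wasting material and production time).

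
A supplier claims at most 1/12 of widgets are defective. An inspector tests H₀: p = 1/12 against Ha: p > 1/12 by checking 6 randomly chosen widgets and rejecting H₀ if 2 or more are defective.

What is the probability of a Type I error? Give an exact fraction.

Under H₀, K ~ Binomial(6, 1/12); the Type I error rate is P(K ≥ 2).
Computing the lower-tail complement: 1 − 2737867/2985984 = 248117/2985984.

248117/2985984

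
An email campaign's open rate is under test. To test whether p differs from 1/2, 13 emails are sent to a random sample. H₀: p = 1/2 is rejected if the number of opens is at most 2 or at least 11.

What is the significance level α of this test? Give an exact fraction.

23/1024

Under H₀, Y ~ Binomial(13, 1/2); α is the probability of landing in either tail, P(Y ≤ 2) + P(Y ≥ 11).
The two tails are symmetric, so α = 2·(1 + 13 + 78)/2^13 = 184/8192 = 23/1024.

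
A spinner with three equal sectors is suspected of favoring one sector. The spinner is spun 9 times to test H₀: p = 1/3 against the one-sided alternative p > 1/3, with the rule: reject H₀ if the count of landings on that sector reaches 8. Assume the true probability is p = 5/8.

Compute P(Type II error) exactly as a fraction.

β = P(fail to reject H₀ | Ha true) = P(Y ≤ 7 | p = 5/8), Y ~ Binomial(9, 5/8).
Summing C(9,j)·(5/8)^j·(3/8)^{9-j} for j = 0..7 gives 3803679/4194304.

3803679/4194304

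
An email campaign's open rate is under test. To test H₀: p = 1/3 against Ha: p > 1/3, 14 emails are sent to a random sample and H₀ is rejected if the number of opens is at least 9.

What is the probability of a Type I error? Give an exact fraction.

The Type I error probability is α = P(Y ≥ 9) computed under H₀, where Y ~ Binomial(14, 1/3).
Summing C(14,j)(1/3)^j(2/3)^{14−j} for j = 9,…,14 gives 9265/531441.

9265/531441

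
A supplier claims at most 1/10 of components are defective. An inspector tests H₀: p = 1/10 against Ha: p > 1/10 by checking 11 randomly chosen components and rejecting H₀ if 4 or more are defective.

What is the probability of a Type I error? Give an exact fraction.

The significance level is the probability, assuming p = 1/10, of seeing 4 or more defectives in 11 draws.
Computing the lower-tail complement: 1 − 2453663097/2500000000 = 46336903/2500000000.

46336903/2500000000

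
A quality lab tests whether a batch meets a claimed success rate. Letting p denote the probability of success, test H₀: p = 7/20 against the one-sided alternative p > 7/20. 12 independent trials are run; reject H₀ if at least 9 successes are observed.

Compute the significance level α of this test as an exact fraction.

Under H₀, S ~ Binomial(12, 7/20), and α = P(S ≥ 9).
Summing C(12,j)(7/20)^j(13/20)^{12−j} for j = 9,…,12 gives 4595509118767/819200000000000.

4595509118767/819200000000000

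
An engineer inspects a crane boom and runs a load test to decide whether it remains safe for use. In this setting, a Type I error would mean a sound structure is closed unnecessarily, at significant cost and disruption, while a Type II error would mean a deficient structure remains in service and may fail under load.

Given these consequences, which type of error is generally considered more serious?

The Type II consequence (a deficient structure remains in service and may fail under load) is more severe than the Type I consequence (a sound structure is closed unnecessarily, at significant cost and disruption).

Type II error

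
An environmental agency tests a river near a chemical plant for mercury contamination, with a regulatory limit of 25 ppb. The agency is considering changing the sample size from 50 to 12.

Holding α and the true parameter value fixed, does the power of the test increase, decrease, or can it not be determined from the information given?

A smaller sample increases the standard error, so the sampling distributions under H₀ and Ha overlap more.
Since power = 1 − β and β increases, power decreases.

It decreases.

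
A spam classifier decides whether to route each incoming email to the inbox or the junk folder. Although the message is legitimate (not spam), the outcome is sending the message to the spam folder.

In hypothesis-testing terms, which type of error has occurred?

The null hypothesis here is that the message is legitimate (not spam).
'Sending the message to the spam folder' corresponds to rejecting H₀.
H₀ was rejected but H₀ is true — a Type I error (false positive).

Type I error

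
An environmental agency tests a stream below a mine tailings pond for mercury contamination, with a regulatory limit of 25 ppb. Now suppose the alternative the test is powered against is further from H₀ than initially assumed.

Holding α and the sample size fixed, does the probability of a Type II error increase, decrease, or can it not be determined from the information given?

The further the true parameter sits from the null value, the more of the Ha sampling distribution falls in the rejection region.

It decreases.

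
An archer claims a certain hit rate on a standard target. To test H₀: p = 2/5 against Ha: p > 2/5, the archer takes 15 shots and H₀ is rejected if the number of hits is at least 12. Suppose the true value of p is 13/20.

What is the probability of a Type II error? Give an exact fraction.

6777270377107586237/8192000000000000000

β = P(fail to reject H₀ | Ha true) = P(Y ≤ 11 | p = 13/20), Y ~ Binomial(15, 13/20).
Equivalently, β = 1 − P(Y ≥ 12) = 6777270377107586237/8192000000000000000.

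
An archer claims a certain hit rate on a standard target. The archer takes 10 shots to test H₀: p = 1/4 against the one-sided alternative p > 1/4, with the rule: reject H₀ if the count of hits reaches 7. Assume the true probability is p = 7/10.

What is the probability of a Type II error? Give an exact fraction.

Under the alternative p = 7/10, X ~ Binomial(10, 7/10); β is the probability the test does not reject, P(X < 7).
Equivalently, β = 1 − P(X ≥ 7) = 218993301/625000000.

218993301/625000000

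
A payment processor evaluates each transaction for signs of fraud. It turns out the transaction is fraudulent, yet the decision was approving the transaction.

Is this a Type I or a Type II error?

The null hypothesis here is that the transaction is legitimate.
'Approving the transaction' corresponds to failing to reject H₀.
H₀ was not rejected but H₀ is false — a Type II error (false negative).

Type II error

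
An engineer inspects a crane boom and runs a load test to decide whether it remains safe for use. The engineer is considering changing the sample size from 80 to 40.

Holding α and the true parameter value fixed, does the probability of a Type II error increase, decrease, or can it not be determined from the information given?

It increases.

A smaller sample increases the standard error, so the sampling distributions under H₀ and Ha overlap more.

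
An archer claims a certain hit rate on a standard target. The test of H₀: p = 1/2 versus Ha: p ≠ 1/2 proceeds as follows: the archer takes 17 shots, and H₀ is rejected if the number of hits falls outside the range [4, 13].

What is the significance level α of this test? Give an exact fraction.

417/32768

The significance level is the null-hypothesis probability of the rejection region {≤3} ∪ {≥14}.
Each tail has probability (1 + 17 + 136 + 680)/131072; doubling gives α = 1668/131072 = 417/32768.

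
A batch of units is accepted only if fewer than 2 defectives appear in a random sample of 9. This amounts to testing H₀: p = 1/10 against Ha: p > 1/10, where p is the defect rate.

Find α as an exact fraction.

Under H₀, Y ~ Binomial(9, 1/10); the Type I error rate is P(Y ≥ 2).
Via the complement, α = 1 − Σ_{j=0}^{1} C(9,j)(1/10)^j(9/10)^{9-j} = 112579511/500000000.

112579511/500000000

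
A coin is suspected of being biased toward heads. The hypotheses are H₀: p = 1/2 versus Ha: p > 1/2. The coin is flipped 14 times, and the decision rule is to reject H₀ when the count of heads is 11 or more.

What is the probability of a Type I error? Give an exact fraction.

α = P(reject H₀ | H₀ true) = P(Y ≥ 11 | p = 1/2), with Y ~ Binomial(14, 1/2).
P(Y ≥ 11) = [C(14,11) + C(14,12) + C(14,13) + C(14,14)] / 2^14 = (364 + 91 + 14 + 1) / 16384 = 470/16384 = 235/8192.

235/8192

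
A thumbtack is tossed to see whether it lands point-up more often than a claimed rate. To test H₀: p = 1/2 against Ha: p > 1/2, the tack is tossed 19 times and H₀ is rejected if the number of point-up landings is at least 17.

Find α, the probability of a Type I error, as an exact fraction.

The Type I error probability is α = P(Y ≥ 17) computed under H₀, where Y ~ Binomial(19, 1/2).
That's C(19,17) + C(19,18) + C(19,19) over 2^19, i.e. (171 + 19 + 1)/524288 = 191/524288.

191/524288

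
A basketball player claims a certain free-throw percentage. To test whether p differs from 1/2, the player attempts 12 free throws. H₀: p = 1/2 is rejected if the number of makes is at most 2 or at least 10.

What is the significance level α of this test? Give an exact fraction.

Under H₀, S ~ Binomial(12, 1/2); α is the probability of landing in either tail, P(S ≤ 2) + P(S ≥ 10).
Each tail has probability (1 + 12 + 66)/4096; doubling gives α = 158/4096 = 79/2048.

79/2048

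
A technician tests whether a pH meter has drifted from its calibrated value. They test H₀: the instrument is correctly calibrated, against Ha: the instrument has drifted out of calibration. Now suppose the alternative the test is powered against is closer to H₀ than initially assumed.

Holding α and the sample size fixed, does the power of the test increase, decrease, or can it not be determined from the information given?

When the true parameter is near the null value, the test has a harder time distinguishing Ha from H₀.
Since power = 1 − β and β increases, power decreases.

It decreases.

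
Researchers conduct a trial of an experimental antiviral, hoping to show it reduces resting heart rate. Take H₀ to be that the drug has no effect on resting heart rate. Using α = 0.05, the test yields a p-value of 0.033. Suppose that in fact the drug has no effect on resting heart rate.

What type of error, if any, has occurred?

Type I error

Since p = 0.033 < α = 0.05, H₀ is rejected.
H₀ is true (actually the drug has no effect on resting heart rate).
Rejecting a true H₀ is a Type I error.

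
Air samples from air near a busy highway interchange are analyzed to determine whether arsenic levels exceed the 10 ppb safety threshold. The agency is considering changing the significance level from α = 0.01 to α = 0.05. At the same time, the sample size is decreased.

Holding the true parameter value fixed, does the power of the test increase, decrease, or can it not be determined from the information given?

The first change alone would make β decrease; the second alone would make β increase. Which effect dominates depends on the magnitudes, which are not given.
Since power = 1 − β, the effect on power is likewise indeterminate.

Cannot be determined from the information given.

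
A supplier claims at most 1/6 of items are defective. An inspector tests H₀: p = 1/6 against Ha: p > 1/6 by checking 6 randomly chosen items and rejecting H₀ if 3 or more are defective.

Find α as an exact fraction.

1453/23328

The significance level is the probability, assuming p = 1/6, of seeing 3 or more defectives in 6 draws.
Via the complement, α = 1 − Σ_{j=0}^{2} C(6,j)(1/6)^j(5/6)^{6-j} = 1453/23328.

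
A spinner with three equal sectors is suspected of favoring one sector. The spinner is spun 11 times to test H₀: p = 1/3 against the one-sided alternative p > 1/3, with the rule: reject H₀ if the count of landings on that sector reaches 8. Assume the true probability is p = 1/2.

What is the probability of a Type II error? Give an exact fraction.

227/256

β = P(fail to reject H₀ | Ha true) = P(Y ≤ 7 | p = 1/2), Y ~ Binomial(11, 1/2).
Summing C(11,j)·(1/2)^j·(1/2)^{11-j} for j = 0..7 gives 227/256.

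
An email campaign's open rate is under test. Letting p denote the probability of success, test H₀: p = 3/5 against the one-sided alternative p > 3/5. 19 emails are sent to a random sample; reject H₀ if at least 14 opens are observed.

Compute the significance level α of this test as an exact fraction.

Under H₀, S ~ Binomial(19, 3/5), and α = P(S ≥ 14).
Summing C(19,j)(3/5)^j(2/5)^{19−j} for j = 14,…,19 gives 3107499742269/19073486328125.

3107499742269/19073486328125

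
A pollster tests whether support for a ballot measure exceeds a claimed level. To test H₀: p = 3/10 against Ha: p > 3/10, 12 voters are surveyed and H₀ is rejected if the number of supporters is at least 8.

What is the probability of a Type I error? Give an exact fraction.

α = P(reject H₀ | H₀ true) = P(Y ≥ 8 | p = 3/10), with Y ~ Binomial(12, 3/10).
Summing C(12,j)(3/10)^j(7/10)^{12−j} for j = 8,…,12 gives 948937113/100000000000.

948937113/100000000000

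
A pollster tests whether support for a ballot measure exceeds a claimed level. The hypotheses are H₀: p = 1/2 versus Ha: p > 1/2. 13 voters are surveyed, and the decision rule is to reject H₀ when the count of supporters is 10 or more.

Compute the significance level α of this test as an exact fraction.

The Type I error probability is α = P(X ≥ 10) computed under H₀, where X ~ Binomial(13, 1/2).
P(X ≥ 10) = [C(13,10) + C(13,11) + C(13,12) + C(13,13)] / 2^13 = (286 + 78 + 13 + 1) / 8192 = 378/8192 = 189/4096.

189/4096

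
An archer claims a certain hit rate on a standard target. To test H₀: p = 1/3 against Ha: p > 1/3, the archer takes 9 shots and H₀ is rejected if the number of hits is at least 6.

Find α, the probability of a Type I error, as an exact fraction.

α = P(reject H₀ | H₀ true) = P(X ≥ 6 | p = 1/3), with X ~ Binomial(9, 1/3).
Summing C(9,j)(1/3)^j(2/3)^{9−j} for j = 6,…,9 gives 835/19683.

835/19683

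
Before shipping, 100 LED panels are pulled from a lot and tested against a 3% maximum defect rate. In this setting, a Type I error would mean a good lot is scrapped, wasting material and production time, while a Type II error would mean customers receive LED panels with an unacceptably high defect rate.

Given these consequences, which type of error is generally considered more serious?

Type II error

The Type II consequence (customers receive LED panels with an unacceptably high defect rate) is more severe than the Type I consequence (a good lot is scrapped, wasting material and production time).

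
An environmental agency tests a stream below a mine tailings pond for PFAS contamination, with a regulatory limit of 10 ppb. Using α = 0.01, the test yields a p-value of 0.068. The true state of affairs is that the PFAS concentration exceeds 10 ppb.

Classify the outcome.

The conventional null hypothesis is that the PFAS concentration is at or below 10 ppb (safe).
Since p = 0.068 ≥ α = 0.01, H₀ is not rejected.
H₀ is false (actually the PFAS concentration exceeds 10 ppb).
Failing to reject a false H₀ is a Type II error.

Type II error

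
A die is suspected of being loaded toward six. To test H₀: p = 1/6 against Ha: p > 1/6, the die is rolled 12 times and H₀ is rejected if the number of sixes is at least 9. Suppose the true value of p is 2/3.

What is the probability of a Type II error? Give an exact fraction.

107515/177147

A Type II error is failing to reject when Ha holds: with p = 2/3, β = P(X ≤ 8).
Adding the binomial probabilities P(X=0)+…+P(X=8) at p = 2/3 gives 107515/177147.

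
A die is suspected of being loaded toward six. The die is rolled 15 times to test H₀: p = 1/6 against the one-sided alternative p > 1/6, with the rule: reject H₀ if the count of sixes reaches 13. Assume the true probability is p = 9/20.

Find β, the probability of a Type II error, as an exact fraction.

β = P(fail to reject H₀ | Ha true) = P(S ≤ 12 | p = 9/20), S ~ Binomial(15, 9/20).
Equivalently, β = 1 − P(S ≥ 13) = 32731725032763916841/32768000000000000000.

32731725032763916841/32768000000000000000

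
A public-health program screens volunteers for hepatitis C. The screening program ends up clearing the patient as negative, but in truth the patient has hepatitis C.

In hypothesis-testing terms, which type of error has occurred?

Type II error

The null hypothesis here is that the patient does not have hepatitis C.
'Clearing the patient as negative' corresponds to failing to reject H₀.
H₀ was not rejected but H₀ is false — a Type II error (false negative).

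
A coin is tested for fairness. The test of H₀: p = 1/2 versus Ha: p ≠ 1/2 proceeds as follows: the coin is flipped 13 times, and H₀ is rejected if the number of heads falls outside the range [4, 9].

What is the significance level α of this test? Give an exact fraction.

189/2048

Under H₀, Y ~ Binomial(13, 1/2); α is the probability of landing in either tail, P(Y ≤ 3) + P(Y ≥ 10).
Each tail has probability (1 + 13 + 78 + 286)/8192; doubling gives α = 756/8192 = 189/2048.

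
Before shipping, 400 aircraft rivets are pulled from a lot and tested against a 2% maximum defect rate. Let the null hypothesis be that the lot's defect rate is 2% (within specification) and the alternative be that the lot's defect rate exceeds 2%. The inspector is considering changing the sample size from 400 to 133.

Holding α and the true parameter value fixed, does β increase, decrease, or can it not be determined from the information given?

A smaller sample increases the standard error, so the sampling distributions under H₀ and Ha overlap more.

It increases.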